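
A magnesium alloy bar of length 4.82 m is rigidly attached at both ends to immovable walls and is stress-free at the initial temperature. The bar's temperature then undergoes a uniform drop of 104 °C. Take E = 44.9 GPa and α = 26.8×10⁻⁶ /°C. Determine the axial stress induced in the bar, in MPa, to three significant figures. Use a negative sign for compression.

Free thermal expansion αLΔT = 26.8e-6 · 4820 · -104 = -13.43 mm.
The walls impose strain ε = −(-13.43)/4820 = 2.7872e-03; σ = Eε = 44900 · 2.7872e-03 = 125.1 MPa.

125 MPa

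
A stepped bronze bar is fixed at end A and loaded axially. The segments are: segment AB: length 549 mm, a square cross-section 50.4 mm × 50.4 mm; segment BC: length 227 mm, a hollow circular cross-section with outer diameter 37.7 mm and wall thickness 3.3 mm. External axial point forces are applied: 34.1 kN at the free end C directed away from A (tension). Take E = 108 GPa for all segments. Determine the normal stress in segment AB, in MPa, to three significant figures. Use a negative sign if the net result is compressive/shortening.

13.4 MPa

Internal axial forces (sectioning from the free end, tension +): N_BC = 34.1 kN, N_AB = 34.1 kN.
A_AB = 2540 mm².
σ_AB = N_AB/A_AB = 34100/2540 = 13.42 MPa.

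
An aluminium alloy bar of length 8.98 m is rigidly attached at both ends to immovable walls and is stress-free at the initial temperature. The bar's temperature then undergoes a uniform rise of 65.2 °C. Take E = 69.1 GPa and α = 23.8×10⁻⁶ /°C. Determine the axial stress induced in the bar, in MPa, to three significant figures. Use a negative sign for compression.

-107 MPa

Free thermal expansion αLΔT = 23.8e-6 · 8980 · 65.2 = 13.93 mm.
The walls impose strain ε = −(13.93)/8980 = -1.5518e-03; σ = Eε = 69100 · -1.5518e-03 = -107.2 MPa.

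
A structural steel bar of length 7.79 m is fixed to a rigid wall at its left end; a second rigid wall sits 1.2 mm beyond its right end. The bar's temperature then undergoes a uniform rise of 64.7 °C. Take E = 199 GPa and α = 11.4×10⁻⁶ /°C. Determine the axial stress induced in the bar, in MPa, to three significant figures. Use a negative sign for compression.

Free thermal expansion αLΔT = 11.4e-6 · 7790 · 64.7 = 5.746 mm.
The walls engage after the gap closes; constrained expansion = 5.746 − 1.2 = 4.546 mm.
The walls impose strain ε = −(4.546)/7790 = -5.8354e-04; σ = Eε = 199000 · -5.8354e-04 = -116.1 MPa.

-116 MPa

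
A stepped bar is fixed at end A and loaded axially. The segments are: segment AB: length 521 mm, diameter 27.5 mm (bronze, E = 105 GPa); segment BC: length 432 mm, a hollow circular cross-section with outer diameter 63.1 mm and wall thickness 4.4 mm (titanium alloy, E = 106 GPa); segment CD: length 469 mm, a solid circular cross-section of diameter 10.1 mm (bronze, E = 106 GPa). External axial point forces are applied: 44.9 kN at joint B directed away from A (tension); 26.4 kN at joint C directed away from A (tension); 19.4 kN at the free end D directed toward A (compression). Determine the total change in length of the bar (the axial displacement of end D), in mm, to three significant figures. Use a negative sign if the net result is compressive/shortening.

-0.603 mm

Internal axial forces (sectioning from the free end, tension +): N_CD = -19.4 kN, N_BC = 7 kN, N_AB = 51.9 kN.
A_AB = 594 mm².
A_BC = 811.4 mm².
A_CD = 80.12 mm².
δ_AB = 51900·521/(594·105000) = 0.4336 mm
δ_BC = 7000·432/(811.4·106000) = 0.03516 mm
δ_CD = -19400·469/(80.12·106000) = -1.071 mm
δ = Σδ_i = -0.6026 mm.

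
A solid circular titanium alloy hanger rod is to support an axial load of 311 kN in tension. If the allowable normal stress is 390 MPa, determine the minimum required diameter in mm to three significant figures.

31.9 mm

Required area A ≥ P/σ_allow = 311000/390 = 797.4 mm².
For a solid circular section, d ≥ √(4A/π) = 31.86 mm.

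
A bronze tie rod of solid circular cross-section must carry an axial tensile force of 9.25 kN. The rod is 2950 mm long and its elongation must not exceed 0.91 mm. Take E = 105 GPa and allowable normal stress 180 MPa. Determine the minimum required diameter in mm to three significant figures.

19.1 mm

Required area A ≥ P/σ_allow = 9250/180 = 51.39 mm².
For a solid circular section, d ≥ √(4A/π) = 8.089 mm.
Elongation limit: A ≥ PL/(Eδ_allow) = 9250·2950/(105000·0.91) = 285.6 mm² ⇒ d ≥ 19.07 mm.
The elongation limit governs.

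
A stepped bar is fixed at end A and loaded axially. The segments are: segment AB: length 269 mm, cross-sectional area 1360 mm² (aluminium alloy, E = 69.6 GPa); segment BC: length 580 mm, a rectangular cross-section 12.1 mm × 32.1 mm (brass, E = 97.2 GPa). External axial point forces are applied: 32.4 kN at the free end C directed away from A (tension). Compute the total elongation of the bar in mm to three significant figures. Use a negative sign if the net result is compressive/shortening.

Internal axial forces (sectioning from the free end, tension +): N_BC = 32.4 kN, N_AB = 32.4 kN.
A_BC = 388.4 mm².
δ_AB = 32400·269/(1360·69600) = 0.09208 mm
δ_BC = 32400·580/(388.4·97200) = 0.4978 mm
δ = Σδ_i = 0.5898 mm.

0.590 mm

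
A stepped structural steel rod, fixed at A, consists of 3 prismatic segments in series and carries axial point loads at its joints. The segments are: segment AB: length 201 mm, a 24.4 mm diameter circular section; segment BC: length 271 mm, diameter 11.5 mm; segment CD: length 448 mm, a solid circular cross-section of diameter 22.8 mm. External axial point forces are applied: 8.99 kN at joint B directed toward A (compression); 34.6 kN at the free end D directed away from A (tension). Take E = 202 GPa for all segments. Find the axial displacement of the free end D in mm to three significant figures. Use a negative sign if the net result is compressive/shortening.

Internal axial forces (sectioning from the free end, tension +): N_CD = 34.6 kN, N_BC = 34.6 kN, N_AB = 25.61 kN.
A_AB = 467.6 mm².
A_BC = 103.9 mm².
A_CD = 408.3 mm².
δ_AB = 25610·201/(467.6·202000) = 0.0545 mm
δ_BC = 34600·271/(103.9·202000) = 0.4469 mm
δ_CD = 34600·448/(408.3·202000) = 0.188 mm
δ = Σδ_i = 0.6893 mm.

0.689 mm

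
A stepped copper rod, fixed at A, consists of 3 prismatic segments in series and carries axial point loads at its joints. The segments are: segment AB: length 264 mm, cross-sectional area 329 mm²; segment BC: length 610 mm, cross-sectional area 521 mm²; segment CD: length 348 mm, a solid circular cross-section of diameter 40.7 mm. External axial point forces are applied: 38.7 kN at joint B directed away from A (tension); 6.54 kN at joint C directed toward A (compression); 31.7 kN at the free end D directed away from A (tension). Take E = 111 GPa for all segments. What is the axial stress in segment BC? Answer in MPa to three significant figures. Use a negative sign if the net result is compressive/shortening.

Internal axial forces (sectioning from the free end, tension +): N_CD = 31.7 kN, N_BC = 25.16 kN, N_AB = 63.86 kN.
σ_BC = N_BC/A_BC = 25160/521 = 48.29 MPa.

48.3 MPa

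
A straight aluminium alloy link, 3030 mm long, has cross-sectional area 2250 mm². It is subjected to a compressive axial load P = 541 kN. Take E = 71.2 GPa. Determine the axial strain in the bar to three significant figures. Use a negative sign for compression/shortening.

-0.00338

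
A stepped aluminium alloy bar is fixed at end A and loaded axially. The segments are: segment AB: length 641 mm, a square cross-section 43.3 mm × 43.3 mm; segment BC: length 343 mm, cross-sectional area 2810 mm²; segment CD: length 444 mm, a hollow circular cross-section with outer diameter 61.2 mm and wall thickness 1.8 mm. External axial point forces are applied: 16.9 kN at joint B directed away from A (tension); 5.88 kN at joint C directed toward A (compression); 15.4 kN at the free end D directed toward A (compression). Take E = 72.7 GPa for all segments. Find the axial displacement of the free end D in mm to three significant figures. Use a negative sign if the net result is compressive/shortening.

-0.336 mm

Internal axial forces (sectioning from the free end, tension +): N_CD = -15.4 kN, N_BC = -21.28 kN, N_AB = -4.38 kN.
A_AB = 1875 mm².
A_CD = 335.9 mm².
δ_AB = -4380·641/(1875·72700) = -0.0206 mm
δ_BC = -21280·343/(2810·72700) = -0.03573 mm
δ_CD = -15400·444/(335.9·72700) = -0.28 mm
δ = Σδ_i = -0.3363 mm.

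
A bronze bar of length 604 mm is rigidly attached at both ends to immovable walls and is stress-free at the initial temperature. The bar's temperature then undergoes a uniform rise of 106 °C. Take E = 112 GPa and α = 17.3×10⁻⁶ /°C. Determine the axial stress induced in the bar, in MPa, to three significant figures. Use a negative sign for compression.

-205 MPa

Free thermal expansion αLΔT = 17.3e-6 · 604 · 106 = 1.108 mm.
The walls impose strain ε = −(1.108)/604 = -1.8338e-03; σ = Eε = 112000 · -1.8338e-03 = -205.4 MPa.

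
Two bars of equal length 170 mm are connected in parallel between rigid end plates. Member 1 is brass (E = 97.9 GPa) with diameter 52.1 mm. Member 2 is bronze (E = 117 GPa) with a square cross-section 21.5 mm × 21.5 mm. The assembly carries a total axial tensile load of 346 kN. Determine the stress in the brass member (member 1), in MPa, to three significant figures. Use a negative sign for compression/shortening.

129 MPa

A_1 = 2132 mm².
A_2 = 462.2 mm².
Equal strain + equilibrium ⇒ each member carries load in proportion to AE: A₁E₁ = 208700000 N, A₂E₂ = 54080000 N, ΣAE = 262800000 N.
σ₁ = P·E₁/ΣAE = 346000·97900/262800000 = 128.9 MPa.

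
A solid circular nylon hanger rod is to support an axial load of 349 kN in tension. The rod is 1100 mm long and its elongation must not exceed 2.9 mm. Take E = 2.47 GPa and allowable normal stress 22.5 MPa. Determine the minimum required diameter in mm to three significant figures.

Required area A ≥ P/σ_allow = 349000/22.5 = 15510 mm².
For a solid circular section, d ≥ √(4A/π) = 140.5 mm.
Elongation limit: A ≥ PL/(Eδ_allow) = 349000·1100/(2470·2.9) = 53590 mm² ⇒ d ≥ 261.2 mm.
The elongation limit governs.

261 mm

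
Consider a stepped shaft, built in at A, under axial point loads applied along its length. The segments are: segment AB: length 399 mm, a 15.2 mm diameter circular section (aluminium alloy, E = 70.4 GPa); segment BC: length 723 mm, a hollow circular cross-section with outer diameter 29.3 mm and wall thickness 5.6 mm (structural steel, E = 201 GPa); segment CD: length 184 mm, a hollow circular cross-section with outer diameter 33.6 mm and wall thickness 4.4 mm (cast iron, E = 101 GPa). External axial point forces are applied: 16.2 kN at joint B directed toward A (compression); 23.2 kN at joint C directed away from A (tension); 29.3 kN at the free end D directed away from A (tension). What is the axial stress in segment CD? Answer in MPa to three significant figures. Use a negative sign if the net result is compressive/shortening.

Internal axial forces (sectioning from the free end, tension +): N_CD = 29.3 kN, N_BC = 52.5 kN, N_AB = 36.3 kN.
A_CD = 403.6 mm².
σ_CD = N_CD/A_CD = 29300/403.6 = 72.59 MPa.

72.6 MPa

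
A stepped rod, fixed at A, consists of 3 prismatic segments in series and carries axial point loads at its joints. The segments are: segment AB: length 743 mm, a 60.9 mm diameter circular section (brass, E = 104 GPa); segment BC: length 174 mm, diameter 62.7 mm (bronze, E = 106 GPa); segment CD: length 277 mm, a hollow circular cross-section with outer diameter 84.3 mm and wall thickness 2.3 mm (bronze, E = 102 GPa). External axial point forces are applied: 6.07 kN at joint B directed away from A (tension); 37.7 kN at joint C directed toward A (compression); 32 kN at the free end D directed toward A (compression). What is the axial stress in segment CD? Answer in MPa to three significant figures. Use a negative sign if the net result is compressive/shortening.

-54.0 MPa

Internal axial forces (sectioning from the free end, tension +): N_CD = -32 kN, N_BC = -69.7 kN, N_AB = -63.63 kN.
A_CD = 592.5 mm².
σ_CD = N_CD/A_CD = -32000/592.5 = -54.01 MPa.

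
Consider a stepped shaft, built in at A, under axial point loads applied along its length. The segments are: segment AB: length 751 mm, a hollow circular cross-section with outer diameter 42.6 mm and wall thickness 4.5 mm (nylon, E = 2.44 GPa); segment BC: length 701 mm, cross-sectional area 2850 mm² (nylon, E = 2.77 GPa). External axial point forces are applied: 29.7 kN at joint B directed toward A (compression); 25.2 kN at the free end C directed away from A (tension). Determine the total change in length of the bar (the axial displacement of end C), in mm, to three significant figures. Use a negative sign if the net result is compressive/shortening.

-0.334 mm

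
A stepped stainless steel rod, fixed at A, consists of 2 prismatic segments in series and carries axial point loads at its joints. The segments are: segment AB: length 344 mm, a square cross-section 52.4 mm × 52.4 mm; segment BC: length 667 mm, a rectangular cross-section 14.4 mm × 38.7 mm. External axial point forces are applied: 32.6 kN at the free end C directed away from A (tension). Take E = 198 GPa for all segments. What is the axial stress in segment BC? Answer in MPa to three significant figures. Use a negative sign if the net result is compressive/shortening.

58.5 MPa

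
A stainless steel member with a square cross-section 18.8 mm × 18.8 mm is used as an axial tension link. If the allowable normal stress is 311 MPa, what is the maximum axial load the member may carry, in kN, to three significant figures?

110 kN

A = 353.4 mm².
P_max = σ_allow · A = 311 · 353.4 = 109900 N = 109.9 kN.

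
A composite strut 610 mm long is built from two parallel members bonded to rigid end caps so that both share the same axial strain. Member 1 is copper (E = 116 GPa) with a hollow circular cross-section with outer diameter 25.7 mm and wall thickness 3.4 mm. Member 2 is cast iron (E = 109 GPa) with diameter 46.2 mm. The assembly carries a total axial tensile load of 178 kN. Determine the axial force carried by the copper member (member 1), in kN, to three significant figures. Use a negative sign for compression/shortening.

A_1 = 238.2 mm².
A_2 = 1676 mm².
Equal strain + equilibrium ⇒ each member carries load in proportion to AE: A₁E₁ = 27630000 N, A₂E₂ = 182700000 N, ΣAE = 210400000 N.
F₁ = P·A₁E₁/ΣAE = 178000·27630000/210400000 = 23380 N.

23.4 kN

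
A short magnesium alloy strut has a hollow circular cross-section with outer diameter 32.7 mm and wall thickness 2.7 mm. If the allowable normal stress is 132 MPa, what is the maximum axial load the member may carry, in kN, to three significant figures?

A = 254.5 mm².
P_max = σ_allow · A = 132 · 254.5 = 33590 N = 33.59 kN.

33.6 kN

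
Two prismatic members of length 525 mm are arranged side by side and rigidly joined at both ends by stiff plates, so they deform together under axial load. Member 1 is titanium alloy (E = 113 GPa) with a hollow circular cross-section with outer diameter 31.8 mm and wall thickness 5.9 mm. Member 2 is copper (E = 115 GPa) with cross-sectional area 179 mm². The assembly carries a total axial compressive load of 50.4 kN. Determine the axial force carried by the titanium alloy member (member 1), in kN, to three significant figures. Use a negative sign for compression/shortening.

A_1 = 480.1 mm².
Equal strain + equilibrium ⇒ each member carries load in proportion to AE: A₁E₁ = 54250000 N, A₂E₂ = 20580000 N, ΣAE = 74830000 N.
F₁ = P·A₁E₁/ΣAE = -50400·54250000/74830000 = -36540 N.

-36.5 kN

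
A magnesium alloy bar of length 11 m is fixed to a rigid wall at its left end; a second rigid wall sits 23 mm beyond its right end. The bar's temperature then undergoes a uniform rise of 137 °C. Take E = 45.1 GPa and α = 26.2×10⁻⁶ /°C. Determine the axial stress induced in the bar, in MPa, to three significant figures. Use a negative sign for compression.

Free thermal expansion αLΔT = 26.2e-6 · 11000 · 137 = 39.48 mm.
The walls engage after the gap closes; constrained expansion = 39.48 − 23 = 16.48 mm.
The walls impose strain ε = −(16.48)/11000 = -1.4985e-03; σ = Eε = 45100 · -1.4985e-03 = -67.58 MPa.

-67.6 MPa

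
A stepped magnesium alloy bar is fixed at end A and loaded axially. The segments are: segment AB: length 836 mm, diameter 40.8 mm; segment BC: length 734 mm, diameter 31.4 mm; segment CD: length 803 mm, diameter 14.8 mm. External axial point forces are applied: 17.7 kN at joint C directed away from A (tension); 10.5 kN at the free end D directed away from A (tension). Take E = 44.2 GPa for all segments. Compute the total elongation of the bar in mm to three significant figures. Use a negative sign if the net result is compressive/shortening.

2.12 mm

Internal axial forces (sectioning from the free end, tension +): N_CD = 10.5 kN, N_BC = 28.2 kN, N_AB = 28.2 kN.
A_AB = 1307 mm².
A_BC = 774.4 mm².
A_CD = 172 mm².
δ_AB = 28200·836/(1307·44200) = 0.408 mm
δ_BC = 28200·734/(774.4·44200) = 0.6047 mm
δ_CD = 10500·803/(172·44200) = 1.109 mm
δ = Σδ_i = 2.122 mm.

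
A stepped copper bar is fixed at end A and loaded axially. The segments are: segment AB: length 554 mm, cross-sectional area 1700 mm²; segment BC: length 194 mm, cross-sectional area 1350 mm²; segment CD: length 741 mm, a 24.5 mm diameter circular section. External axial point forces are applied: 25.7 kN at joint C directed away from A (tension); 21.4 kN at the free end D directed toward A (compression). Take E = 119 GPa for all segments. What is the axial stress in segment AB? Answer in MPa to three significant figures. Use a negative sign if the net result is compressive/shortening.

Internal axial forces (sectioning from the free end, tension +): N_CD = -21.4 kN, N_BC = 4.3 kN, N_AB = 4.3 kN.
σ_AB = N_AB/A_AB = 4300/1700 = 2.529 MPa.

2.53 MPa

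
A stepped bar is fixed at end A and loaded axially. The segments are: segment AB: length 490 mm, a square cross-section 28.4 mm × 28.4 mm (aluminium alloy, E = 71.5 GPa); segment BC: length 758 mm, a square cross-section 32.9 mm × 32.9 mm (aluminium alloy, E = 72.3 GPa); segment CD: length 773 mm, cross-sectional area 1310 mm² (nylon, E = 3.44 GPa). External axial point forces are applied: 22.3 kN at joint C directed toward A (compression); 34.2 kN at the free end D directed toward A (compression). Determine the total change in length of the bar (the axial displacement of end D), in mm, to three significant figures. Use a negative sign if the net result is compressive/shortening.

-6.89 mm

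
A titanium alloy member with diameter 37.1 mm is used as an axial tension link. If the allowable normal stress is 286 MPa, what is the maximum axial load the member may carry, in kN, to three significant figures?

309 kN

A = 1081 mm².
P_max = σ_allow · A = 286 · 1081 = 309200 N = 309.2 kN.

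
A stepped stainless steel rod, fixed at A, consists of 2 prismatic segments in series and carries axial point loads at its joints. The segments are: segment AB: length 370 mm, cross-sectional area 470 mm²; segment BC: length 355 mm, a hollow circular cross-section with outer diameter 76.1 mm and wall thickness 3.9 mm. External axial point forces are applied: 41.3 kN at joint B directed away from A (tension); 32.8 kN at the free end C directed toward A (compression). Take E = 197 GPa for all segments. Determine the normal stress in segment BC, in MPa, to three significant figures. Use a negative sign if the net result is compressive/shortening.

-37.1 MPa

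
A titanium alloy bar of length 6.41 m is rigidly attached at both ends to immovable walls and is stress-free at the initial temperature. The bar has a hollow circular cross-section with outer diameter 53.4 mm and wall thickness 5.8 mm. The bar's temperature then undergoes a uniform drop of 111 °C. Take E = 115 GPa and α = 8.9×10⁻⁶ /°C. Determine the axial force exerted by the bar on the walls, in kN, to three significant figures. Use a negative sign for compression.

98.5 kN

Free thermal expansion αLΔT = 8.9e-6 · 6410 · -111 = -6.332 mm.
The walls impose strain ε = −(-6.332)/6410 = 9.8790e-04; σ = Eε = 115000 · 9.8790e-04 = 113.6 MPa.
Wall reaction R = σ·A = 113.6·867.3 = 98540 N = 98.54 kN.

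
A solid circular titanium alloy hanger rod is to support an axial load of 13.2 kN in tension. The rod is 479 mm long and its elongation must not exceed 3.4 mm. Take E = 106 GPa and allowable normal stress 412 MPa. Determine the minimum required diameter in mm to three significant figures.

6.39 mm

Required area A ≥ P/σ_allow = 13200/412 = 32.04 mm².
For a solid circular section, d ≥ √(4A/π) = 6.387 mm.
Elongation limit: A ≥ PL/(Eδ_allow) = 13200·479/(106000·3.4) = 17.54 mm² ⇒ d ≥ 4.726 mm.
The stress limit governs.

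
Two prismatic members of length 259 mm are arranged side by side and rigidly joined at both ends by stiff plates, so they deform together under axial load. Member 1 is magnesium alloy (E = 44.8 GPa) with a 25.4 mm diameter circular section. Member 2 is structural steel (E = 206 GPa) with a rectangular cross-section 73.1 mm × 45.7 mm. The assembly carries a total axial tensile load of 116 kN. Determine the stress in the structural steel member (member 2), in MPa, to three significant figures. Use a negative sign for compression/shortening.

A_1 = 506.7 mm².
A_2 = 3341 mm².
Equal strain + equilibrium ⇒ each member carries load in proportion to AE: A₁E₁ = 22700000 N, A₂E₂ = 688200000 N, ΣAE = 710900000 N.
σ₂ = P·E₂/ΣAE = 116000·206000/710900000 = 33.61 MPa.

33.6 MPa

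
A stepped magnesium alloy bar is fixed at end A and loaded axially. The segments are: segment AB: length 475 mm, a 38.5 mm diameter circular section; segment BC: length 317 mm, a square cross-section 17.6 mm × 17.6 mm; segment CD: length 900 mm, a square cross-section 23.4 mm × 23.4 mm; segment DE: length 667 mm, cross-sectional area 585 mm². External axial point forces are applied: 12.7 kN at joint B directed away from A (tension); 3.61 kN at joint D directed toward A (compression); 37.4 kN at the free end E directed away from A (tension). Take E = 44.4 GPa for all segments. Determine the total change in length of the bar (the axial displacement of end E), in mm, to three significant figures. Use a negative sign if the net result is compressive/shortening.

3.42 mm

Internal axial forces (sectioning from the free end, tension +): N_DE = 37.4 kN, N_CD = 33.79 kN, N_BC = 33.79 kN, N_AB = 46.49 kN.
A_AB = 1164 mm².
A_BC = 309.8 mm².
A_CD = 547.6 mm².
δ_AB = 46490·475/(1164·44400) = 0.4272 mm
δ_BC = 33790·317/(309.8·44400) = 0.7788 mm
δ_CD = 33790·900/(547.6·44400) = 1.251 mm
δ_DE = 37400·667/(585·44400) = 0.9604 mm
δ = Σδ_i = 3.417 mm.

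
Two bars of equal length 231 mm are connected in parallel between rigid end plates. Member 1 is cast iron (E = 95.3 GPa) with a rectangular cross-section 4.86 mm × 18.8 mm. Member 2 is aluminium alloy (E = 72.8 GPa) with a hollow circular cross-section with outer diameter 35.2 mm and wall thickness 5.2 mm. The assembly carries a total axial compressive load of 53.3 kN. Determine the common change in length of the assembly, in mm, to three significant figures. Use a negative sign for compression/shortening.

A_1 = 91.37 mm².
A_2 = 490.1 mm².
Equal strain + equilibrium ⇒ each member carries load in proportion to AE: A₁E₁ = 8707000 N, A₂E₂ = 35680000 N, ΣAE = 44390000 N.
δ = PL/ΣAE = -53300·231/44390000 = -0.2774 mm.

-0.277 mm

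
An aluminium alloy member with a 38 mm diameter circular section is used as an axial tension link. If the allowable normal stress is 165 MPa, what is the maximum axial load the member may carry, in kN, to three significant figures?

187 kN

A = 1134 mm².
P_max = σ_allow · A = 165 · 1134 = 187100 N = 187.1 kN.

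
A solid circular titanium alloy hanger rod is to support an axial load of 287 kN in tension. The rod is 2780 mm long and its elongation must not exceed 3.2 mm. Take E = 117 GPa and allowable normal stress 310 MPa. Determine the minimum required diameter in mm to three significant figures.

Required area A ≥ P/σ_allow = 287000/310 = 925.8 mm².
For a solid circular section, d ≥ √(4A/π) = 34.33 mm.
Elongation limit: A ≥ PL/(Eδ_allow) = 287000·2780/(117000·3.2) = 2131 mm² ⇒ d ≥ 52.09 mm.
The elongation limit governs.

52.1 mm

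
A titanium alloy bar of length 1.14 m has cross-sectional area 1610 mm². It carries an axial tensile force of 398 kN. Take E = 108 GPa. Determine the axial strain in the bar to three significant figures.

σ = N/A = 247.2 MPa; ε = σ/E = 247.2/108000 = 2.289e-03.

0.00229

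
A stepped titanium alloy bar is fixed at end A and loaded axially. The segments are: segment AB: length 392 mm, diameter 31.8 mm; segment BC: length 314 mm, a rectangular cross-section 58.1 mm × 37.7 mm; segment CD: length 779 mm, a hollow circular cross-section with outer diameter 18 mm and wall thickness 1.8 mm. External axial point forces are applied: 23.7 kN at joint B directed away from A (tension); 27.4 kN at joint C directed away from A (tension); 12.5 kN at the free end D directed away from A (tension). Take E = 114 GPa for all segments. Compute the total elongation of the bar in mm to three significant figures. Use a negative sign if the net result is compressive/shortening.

1.26 mm

Internal axial forces (sectioning from the free end, tension +): N_CD = 12.5 kN, N_BC = 39.9 kN, N_AB = 63.6 kN.
A_AB = 794.2 mm².
A_BC = 2190 mm².
A_CD = 91.61 mm².
δ_AB = 63600·392/(794.2·114000) = 0.2754 mm
δ_BC = 39900·314/(2190·114000) = 0.05017 mm
δ_CD = 12500·779/(91.61·114000) = 0.9324 mm
δ = Σδ_i = 1.258 mm.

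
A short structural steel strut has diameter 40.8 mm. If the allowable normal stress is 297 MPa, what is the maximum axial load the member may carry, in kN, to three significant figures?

A = 1307 mm².
P_max = σ_allow · A = 297 · 1307 = 388300 N = 388.3 kN.

388 kN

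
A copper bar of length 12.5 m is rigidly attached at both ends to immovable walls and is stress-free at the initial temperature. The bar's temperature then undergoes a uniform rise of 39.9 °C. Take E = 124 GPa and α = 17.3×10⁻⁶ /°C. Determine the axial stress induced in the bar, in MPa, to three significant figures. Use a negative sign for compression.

Free thermal expansion αLΔT = 17.3e-6 · 12500 · 39.9 = 8.628 mm.
The walls impose strain ε = −(8.628)/12500 = -6.9027e-04; σ = Eε = 124000 · -6.9027e-04 = -85.59 MPa.

-85.6 MPa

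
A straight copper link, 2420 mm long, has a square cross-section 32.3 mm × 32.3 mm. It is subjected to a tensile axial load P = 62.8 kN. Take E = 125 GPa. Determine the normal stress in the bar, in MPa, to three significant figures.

60.2 MPa

A = 1043 mm².
σ = N/A = 62800/1043 = 60.19 MPa.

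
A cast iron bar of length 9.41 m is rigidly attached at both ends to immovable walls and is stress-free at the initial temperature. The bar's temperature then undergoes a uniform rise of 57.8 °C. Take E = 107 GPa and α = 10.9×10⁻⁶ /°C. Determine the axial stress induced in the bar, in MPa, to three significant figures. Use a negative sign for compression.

Free thermal expansion αLΔT = 10.9e-6 · 9410 · 57.8 = 5.928 mm.
The walls impose strain ε = −(5.928)/9410 = -6.3002e-04; σ = Eε = 107000 · -6.3002e-04 = -67.41 MPa.

-67.4 MPa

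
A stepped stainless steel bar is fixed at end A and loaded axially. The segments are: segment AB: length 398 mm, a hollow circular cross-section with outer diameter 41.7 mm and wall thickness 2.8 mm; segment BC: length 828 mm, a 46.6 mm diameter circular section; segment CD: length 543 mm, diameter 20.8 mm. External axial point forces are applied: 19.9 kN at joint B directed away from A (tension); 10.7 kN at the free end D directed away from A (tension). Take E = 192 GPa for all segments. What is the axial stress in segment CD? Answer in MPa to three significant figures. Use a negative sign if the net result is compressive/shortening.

Internal axial forces (sectioning from the free end, tension +): N_CD = 10.7 kN, N_BC = 10.7 kN, N_AB = 30.6 kN.
A_CD = 339.8 mm².
σ_CD = N_CD/A_CD = 10700/339.8 = 31.49 MPa.

31.5 MPa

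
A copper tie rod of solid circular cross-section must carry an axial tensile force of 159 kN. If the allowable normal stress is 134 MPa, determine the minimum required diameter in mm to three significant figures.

Required area A ≥ P/σ_allow = 159000/134 = 1187 mm².
For a solid circular section, d ≥ √(4A/π) = 38.87 mm.

38.9 mm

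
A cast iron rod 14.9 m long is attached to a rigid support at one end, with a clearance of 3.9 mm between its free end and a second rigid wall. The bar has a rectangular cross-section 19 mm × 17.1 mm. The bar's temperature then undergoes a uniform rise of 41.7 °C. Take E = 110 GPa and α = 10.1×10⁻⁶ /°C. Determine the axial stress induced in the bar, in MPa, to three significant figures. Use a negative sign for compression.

-17.5 MPa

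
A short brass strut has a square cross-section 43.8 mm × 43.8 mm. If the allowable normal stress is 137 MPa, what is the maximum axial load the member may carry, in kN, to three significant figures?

263 kN

A = 1918 mm².
P_max = σ_allow · A = 137 · 1918 = 262800 N = 262.8 kN.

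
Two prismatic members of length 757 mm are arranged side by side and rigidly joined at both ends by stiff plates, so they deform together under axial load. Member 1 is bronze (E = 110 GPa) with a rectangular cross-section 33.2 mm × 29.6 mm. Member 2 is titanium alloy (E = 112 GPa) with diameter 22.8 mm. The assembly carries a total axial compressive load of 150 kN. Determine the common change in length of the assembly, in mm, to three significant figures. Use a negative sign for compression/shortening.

-0.738 mm

A_1 = 982.7 mm².
A_2 = 408.3 mm².
Equal strain + equilibrium ⇒ each member carries load in proportion to AE: A₁E₁ = 108100000 N, A₂E₂ = 45730000 N, ΣAE = 153800000 N.
δ = PL/ΣAE = -150000·757/153800000 = -0.7382 mm.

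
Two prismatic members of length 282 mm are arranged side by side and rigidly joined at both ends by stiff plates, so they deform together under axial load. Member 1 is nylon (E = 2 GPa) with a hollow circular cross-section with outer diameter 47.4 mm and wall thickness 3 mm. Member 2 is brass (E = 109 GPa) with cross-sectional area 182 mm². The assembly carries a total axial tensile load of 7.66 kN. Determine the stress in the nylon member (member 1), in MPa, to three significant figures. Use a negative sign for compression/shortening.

0.741 MPa

A_1 = 418.5 mm².
Equal strain + equilibrium ⇒ each member carries load in proportion to AE: A₁E₁ = 836900 N, A₂E₂ = 19840000 N, ΣAE = 20670000 N.
σ₁ = P·E₁/ΣAE = 7660·2000/20670000 = 0.741 MPa.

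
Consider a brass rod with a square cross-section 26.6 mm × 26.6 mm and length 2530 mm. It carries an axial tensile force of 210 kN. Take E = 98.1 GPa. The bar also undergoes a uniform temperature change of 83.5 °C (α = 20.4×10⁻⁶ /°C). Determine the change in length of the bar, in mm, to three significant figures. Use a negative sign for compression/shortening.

12.0 mm

A = 707.6 mm².
δ_mech = NL/(AE) = 210000·2530/(707.6·98100) = 7.654 mm.
δ_thermal = αLΔT = 20.4e-6·2530·83.5 = 4.31 mm.
δ = δ_mech + δ_thermal = 11.96 mm.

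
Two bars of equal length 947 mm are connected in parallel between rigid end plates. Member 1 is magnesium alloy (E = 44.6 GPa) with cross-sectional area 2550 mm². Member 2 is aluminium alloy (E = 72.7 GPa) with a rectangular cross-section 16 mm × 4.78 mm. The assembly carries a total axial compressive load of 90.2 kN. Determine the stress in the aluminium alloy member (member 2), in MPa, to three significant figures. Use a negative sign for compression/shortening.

-55.0 MPa

A_2 = 76.48 mm².
Equal strain + equilibrium ⇒ each member carries load in proportion to AE: A₁E₁ = 113700000 N, A₂E₂ = 5560000 N, ΣAE = 119300000 N.
σ₂ = P·E₂/ΣAE = -90200·72700/119300000 = -54.97 MPa.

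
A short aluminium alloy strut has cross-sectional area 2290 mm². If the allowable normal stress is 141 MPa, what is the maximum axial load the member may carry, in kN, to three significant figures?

323 kN

P_max = σ_allow · A = 141 · 2290 = 322900 N = 322.9 kN.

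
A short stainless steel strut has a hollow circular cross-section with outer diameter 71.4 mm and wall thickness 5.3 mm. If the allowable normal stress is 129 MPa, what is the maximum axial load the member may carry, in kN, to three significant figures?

142 kN

A = 1101 mm².
P_max = σ_allow · A = 129 · 1101 = 142000 N = 142 kN.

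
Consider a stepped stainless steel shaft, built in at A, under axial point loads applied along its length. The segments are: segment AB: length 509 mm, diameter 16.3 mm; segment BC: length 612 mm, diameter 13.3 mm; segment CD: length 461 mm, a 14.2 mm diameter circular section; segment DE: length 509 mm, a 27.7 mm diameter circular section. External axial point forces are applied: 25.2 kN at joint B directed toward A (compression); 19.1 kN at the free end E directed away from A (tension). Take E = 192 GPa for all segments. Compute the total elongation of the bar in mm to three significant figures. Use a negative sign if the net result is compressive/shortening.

0.734 mm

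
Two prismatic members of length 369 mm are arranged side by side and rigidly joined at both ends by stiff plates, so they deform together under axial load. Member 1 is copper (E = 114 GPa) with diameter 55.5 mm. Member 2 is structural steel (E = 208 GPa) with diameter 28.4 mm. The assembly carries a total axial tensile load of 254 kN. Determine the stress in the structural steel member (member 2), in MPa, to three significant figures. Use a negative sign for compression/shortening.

130 MPa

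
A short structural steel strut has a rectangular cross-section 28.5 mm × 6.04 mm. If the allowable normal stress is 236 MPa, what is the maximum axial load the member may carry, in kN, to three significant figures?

40.6 kN

A = 172.1 mm².
P_max = σ_allow · A = 236 · 172.1 = 40630 N = 40.63 kN.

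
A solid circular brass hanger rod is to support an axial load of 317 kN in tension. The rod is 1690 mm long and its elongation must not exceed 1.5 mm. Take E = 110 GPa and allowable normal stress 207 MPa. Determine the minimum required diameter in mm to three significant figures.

Required area A ≥ P/σ_allow = 317000/207 = 1531 mm².
For a solid circular section, d ≥ √(4A/π) = 44.16 mm.
Elongation limit: A ≥ PL/(Eδ_allow) = 317000·1690/(110000·1.5) = 3247 mm² ⇒ d ≥ 64.3 mm.
The elongation limit governs.

64.3 mm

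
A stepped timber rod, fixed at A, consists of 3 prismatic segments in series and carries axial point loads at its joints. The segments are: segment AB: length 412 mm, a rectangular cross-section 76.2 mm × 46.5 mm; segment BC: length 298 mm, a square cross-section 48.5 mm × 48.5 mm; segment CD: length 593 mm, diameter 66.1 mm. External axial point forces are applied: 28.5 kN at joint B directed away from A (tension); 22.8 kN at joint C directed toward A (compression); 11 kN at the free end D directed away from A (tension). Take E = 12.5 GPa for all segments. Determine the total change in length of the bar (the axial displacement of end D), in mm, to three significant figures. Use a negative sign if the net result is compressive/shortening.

0.188 mm

Internal axial forces (sectioning from the free end, tension +): N_CD = 11 kN, N_BC = -11.8 kN, N_AB = 16.7 kN.
A_AB = 3543 mm².
A_BC = 2352 mm².
A_CD = 3432 mm².
δ_AB = 16700·412/(3543·12500) = 0.1553 mm
δ_BC = -11800·298/(2352·12500) = -0.1196 mm
δ_CD = 11000·593/(3432·12500) = 0.1521 mm
δ = Σδ_i = 0.1878 mm.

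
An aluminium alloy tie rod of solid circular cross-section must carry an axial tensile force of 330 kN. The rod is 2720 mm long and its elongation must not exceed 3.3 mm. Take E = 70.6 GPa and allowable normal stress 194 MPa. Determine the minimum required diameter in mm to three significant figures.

70.0 mm

Required area A ≥ P/σ_allow = 330000/194 = 1701 mm².
For a solid circular section, d ≥ √(4A/π) = 46.54 mm.
Elongation limit: A ≥ PL/(Eδ_allow) = 330000·2720/(70600·3.3) = 3853 mm² ⇒ d ≥ 70.04 mm.
The elongation limit governs.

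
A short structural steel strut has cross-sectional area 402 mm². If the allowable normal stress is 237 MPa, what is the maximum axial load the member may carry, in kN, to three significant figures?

95.3 kN

P_max = σ_allow · A = 237 · 402 = 95270 N = 95.27 kN.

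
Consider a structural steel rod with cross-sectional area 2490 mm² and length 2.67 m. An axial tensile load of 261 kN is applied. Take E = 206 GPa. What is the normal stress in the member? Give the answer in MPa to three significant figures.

105 MPa

σ = N/A = 261000/2490 = 104.8 MPa.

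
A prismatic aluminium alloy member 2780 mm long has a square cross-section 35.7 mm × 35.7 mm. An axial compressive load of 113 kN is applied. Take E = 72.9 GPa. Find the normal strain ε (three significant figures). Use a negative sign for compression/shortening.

-0.00122

A = 1274 mm².
σ = N/A = -88.66 MPa; ε = σ/E = -88.66/72900 = -1.216e-03.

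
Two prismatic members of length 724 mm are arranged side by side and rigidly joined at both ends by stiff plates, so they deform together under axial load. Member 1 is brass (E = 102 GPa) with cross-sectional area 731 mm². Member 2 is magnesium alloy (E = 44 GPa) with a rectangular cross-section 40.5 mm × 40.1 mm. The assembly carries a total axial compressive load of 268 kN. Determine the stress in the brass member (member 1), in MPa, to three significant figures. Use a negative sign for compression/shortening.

-187 MPa

A_2 = 1624 mm².
Equal strain + equilibrium ⇒ each member carries load in proportion to AE: A₁E₁ = 74560000 N, A₂E₂ = 71460000 N, ΣAE = 146000000 N.
σ₁ = P·E₁/ΣAE = -268000·102000/146000000 = -187.2 MPa.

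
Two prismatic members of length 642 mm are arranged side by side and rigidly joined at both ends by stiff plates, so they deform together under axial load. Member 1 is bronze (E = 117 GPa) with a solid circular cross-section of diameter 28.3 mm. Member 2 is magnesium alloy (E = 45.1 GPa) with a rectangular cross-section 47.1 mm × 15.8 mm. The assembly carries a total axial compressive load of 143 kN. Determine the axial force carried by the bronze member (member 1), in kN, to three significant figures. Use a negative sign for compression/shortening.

A_1 = 629 mm².
A_2 = 744.2 mm².
Equal strain + equilibrium ⇒ each member carries load in proportion to AE: A₁E₁ = 73600000 N, A₂E₂ = 33560000 N, ΣAE = 107200000 N.
F₁ = P·A₁E₁/ΣAE = -143000·73600000/107200000 = -98210 N.

-98.2 kN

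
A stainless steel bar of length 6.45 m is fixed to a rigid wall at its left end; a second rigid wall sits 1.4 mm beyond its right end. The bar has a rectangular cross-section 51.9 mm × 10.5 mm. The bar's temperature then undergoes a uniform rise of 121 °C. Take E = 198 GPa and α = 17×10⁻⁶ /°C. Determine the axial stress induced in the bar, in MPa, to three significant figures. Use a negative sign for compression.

Free thermal expansion αLΔT = 17e-6 · 6450 · 121 = 13.27 mm.
The walls engage after the gap closes; constrained expansion = 13.27 − 1.4 = 11.87 mm.
The walls impose strain ε = −(11.87)/6450 = -1.8399e-03; σ = Eε = 198000 · -1.8399e-03 = -364.3 MPa.

-364 MPa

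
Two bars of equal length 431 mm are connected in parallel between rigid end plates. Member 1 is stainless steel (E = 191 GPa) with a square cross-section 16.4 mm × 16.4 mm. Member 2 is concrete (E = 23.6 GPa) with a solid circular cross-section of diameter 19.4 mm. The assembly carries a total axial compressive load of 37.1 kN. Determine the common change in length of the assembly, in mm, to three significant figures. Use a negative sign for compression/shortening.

A_1 = 269 mm².
A_2 = 295.6 mm².
Equal strain + equilibrium ⇒ each member carries load in proportion to AE: A₁E₁ = 51370000 N, A₂E₂ = 6976000 N, ΣAE = 58350000 N.
δ = PL/ΣAE = -37100·431/58350000 = -0.2741 mm.

-0.274 mm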